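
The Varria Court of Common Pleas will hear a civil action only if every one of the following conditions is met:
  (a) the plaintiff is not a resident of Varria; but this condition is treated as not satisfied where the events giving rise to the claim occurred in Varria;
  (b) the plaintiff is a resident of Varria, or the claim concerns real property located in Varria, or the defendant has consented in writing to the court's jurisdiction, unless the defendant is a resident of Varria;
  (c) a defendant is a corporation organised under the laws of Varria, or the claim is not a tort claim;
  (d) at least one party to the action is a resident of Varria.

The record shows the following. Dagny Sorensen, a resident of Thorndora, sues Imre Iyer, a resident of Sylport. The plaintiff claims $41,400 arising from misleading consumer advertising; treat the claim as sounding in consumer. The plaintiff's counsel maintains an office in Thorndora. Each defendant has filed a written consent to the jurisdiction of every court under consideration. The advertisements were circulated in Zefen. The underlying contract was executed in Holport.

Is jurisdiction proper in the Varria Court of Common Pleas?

The Varria Court of Common Pleas:
  (a) The plaintiff resides in Thorndora, which is not Varria. The carve-out does not apply: the operative events occurred in Zefen, not Varria. Condition met.
  (b) Every defendant has filed written consent, so this disjunct is met. Met.
  (c) The claim is a consumer claim, not a tort claim, which satisfies one of the alternatives. Condition met.
  (d) No party resides in Varria. Fails.
  → No jurisdiction.

No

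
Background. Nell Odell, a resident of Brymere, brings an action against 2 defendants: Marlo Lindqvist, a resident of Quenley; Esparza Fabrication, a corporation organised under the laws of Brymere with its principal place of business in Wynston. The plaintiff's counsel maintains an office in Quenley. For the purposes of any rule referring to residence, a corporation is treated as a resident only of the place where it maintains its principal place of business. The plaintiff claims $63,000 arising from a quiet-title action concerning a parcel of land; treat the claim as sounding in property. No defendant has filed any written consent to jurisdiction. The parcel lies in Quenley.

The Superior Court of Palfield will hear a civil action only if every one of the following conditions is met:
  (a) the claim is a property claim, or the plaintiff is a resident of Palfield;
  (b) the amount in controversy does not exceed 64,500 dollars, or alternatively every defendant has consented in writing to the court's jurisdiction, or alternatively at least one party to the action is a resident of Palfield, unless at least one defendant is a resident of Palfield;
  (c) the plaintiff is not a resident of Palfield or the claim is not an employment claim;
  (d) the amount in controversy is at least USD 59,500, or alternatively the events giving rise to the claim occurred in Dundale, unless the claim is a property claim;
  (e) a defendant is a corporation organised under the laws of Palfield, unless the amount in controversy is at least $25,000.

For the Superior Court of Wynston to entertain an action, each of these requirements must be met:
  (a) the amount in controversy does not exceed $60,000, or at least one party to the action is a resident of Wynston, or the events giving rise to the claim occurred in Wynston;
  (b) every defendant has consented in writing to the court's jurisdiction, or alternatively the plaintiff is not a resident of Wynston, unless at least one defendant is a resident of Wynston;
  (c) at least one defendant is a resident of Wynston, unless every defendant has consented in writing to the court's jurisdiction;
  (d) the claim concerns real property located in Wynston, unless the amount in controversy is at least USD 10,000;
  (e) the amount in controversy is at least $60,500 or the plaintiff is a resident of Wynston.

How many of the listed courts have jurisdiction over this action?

The Superior Court of Palfield:
  (a) The claim is a property claim — that alternative is enough. Met.
  (b) The amount in controversy is USD 63,000, within the $64,500 ceiling, so one alternative holds. Satisfied.
  (c) The plaintiff resides in Brymere, which is not Palfield — that alternative is enough. Met.
  (d) The amount in controversy is USD 63,000, which meets the USD 59,500 floor, so this disjunct is met. Condition met.
  (e) The corporate defendant(s) are organised in Brymere, not Palfield. The proviso rescues it, though: the amount in controversy is USD 63,000, which meets the 25,000 dollars floor. Met.
  → Jurisdiction lies.
The Superior Court of Wynston:
  (a) Esparza Fabrication resides in Wynston — that alternative is enough. Condition met.
  (b) The plaintiff resides in Brymere, which is not Wynston, which satisfies one of the alternatives. Condition met.
  (c) Esparza Fabrication resides in Wynston. Condition met.
  (d) The property lies in Quenley, not Wynston. However, the amount in controversy is 63,000 dollars, which meets the 10,000 dollars floor, so the 'unless' proviso supplies this condition. Satisfied.
  (e) The amount in controversy is $63,000, which meets the $60,500 floor, so one alternative holds. Satisfied.
  → The court has jurisdiction.
Courts with jurisdiction: the Superior Court of Palfield, the Superior Court of Wynston — 2 in total.

2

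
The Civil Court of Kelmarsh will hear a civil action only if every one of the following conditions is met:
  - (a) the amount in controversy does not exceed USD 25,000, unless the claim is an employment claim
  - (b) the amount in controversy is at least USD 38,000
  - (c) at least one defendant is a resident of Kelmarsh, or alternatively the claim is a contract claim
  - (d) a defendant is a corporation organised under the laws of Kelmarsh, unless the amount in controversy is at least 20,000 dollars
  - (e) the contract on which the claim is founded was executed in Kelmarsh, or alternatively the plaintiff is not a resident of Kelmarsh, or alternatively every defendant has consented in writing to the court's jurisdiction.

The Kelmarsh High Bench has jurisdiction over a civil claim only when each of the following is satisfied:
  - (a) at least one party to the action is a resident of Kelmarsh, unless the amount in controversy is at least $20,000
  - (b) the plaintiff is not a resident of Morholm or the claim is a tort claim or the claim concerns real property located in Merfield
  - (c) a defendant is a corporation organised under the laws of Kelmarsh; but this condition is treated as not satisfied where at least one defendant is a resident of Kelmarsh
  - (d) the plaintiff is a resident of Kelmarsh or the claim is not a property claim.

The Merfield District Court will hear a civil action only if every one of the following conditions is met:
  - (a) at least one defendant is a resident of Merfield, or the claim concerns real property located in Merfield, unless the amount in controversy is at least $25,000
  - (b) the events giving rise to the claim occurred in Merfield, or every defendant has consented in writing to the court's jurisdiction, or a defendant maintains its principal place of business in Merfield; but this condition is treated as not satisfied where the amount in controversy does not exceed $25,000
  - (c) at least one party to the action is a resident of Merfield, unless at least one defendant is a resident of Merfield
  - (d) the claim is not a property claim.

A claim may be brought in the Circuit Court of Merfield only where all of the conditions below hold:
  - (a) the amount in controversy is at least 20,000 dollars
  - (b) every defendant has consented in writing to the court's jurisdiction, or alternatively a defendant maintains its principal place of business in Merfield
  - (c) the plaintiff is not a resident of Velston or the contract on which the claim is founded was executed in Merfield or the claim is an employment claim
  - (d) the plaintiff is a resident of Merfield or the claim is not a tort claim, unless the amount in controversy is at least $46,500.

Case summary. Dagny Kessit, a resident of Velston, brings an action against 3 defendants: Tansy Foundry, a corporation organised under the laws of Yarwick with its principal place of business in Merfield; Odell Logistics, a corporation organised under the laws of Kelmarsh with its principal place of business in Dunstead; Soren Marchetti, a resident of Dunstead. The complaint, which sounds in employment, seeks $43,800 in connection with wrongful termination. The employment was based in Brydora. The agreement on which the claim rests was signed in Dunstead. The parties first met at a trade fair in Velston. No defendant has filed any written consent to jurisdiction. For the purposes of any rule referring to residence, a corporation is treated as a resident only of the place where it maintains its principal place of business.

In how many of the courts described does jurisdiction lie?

3

The Civil Court of Kelmarsh:
  (a) The amount in controversy is 43,800 dollars, above the $25,000 ceiling. The proviso rescues it, though: the claim is an employment claim. Satisfied.
  (b) The amount in controversy is USD 43,800, which meets the 38,000 dollars floor. Condition met.
  (c) No defendant resides in Kelmarsh (they reside in Merfield, Dunstead, Dunstead); the claim is an employment claim, not a contract claim — no alternative holds. Not satisfied.
  (d) Odell Logistics is organised under the laws of Kelmarsh. Satisfied.
  (e) The plaintiff resides in Velston, which is not Kelmarsh — that alternative is enough. Satisfied.
  → Not every requirement is met — no jurisdiction.
The Kelmarsh High Bench:
  (a) No party resides in Kelmarsh. However, the amount in controversy is $43,800, which meets the 20,000 dollars floor, so the 'unless' proviso supplies this condition. Condition met.
  (b) The plaintiff resides in Velston, which is not Morholm, which satisfies one of the alternatives. Met.
  (c) Odell Logistics is organised under the laws of Kelmarsh. The exception is not triggered, since no defendant resides in Kelmarsh (they reside in Merfield, Dunstead, Dunstead). Satisfied.
  (d) The claim is an employment claim, not a property claim — that alternative is enough. Condition met.
  → Every requirement is satisfied — jurisdiction.
The Merfield District Court:
  (a) Tansy Foundry resides in Merfield — that alternative is enough. Met.
  (b) Tansy Foundry has its principal place of business in Merfield — that alternative is enough. The carve-out does not apply: the amount in controversy is USD 43,800, above the $25,000 ceiling. Condition met.
  (c) Tansy Foundry resides in Merfield. Condition met.
  (d) The claim is an employment claim, not a property claim. Met.
  → Every requirement is satisfied — jurisdiction.
The Circuit Court of Merfield:
  (a) The amount in controversy is USD 43,800, which meets the USD 20,000 floor. Satisfied.
  (b) Tansy Foundry has its principal place of business in Merfield, so one alternative holds. Condition met.
  (c) The claim is an employment claim, which satisfies one of the alternatives. Satisfied.
  (d) The claim is an employment claim, not a tort claim — that alternative is enough. Satisfied.
  → Every requirement is satisfied — jurisdiction.
Courts with jurisdiction: the Kelmarsh High Bench, the Merfield District Court, the Circuit Court of Merfield — 3 in total.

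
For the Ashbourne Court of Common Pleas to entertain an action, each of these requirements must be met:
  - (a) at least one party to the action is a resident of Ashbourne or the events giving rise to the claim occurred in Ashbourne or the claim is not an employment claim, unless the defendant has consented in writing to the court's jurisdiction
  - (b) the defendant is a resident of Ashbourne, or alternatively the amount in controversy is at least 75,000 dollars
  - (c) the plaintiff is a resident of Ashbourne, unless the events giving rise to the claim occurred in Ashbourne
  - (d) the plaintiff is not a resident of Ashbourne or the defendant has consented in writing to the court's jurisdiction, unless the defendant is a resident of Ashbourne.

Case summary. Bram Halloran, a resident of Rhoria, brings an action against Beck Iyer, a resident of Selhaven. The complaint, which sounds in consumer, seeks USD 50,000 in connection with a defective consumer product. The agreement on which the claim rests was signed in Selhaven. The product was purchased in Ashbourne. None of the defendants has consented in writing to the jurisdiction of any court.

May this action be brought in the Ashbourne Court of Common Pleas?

No

The Ashbourne Court of Common Pleas:
  (a) The operative events occurred in Ashbourne, so one alternative holds. Satisfied.
  (b) The defendant resides in Selhaven, not Ashbourne; the amount in controversy is USD 50,000, below the 75,000 dollars floor — none of the alternatives is met. Condition not met.
  (c) The plaintiff resides in Rhoria, not Ashbourne. The proviso rescues it, though: the operative events occurred in Ashbourne. Satisfied.
  (d) The plaintiff resides in Rhoria, which is not Ashbourne — that alternative is enough. Condition met.
  → At least one condition fails; no jurisdiction.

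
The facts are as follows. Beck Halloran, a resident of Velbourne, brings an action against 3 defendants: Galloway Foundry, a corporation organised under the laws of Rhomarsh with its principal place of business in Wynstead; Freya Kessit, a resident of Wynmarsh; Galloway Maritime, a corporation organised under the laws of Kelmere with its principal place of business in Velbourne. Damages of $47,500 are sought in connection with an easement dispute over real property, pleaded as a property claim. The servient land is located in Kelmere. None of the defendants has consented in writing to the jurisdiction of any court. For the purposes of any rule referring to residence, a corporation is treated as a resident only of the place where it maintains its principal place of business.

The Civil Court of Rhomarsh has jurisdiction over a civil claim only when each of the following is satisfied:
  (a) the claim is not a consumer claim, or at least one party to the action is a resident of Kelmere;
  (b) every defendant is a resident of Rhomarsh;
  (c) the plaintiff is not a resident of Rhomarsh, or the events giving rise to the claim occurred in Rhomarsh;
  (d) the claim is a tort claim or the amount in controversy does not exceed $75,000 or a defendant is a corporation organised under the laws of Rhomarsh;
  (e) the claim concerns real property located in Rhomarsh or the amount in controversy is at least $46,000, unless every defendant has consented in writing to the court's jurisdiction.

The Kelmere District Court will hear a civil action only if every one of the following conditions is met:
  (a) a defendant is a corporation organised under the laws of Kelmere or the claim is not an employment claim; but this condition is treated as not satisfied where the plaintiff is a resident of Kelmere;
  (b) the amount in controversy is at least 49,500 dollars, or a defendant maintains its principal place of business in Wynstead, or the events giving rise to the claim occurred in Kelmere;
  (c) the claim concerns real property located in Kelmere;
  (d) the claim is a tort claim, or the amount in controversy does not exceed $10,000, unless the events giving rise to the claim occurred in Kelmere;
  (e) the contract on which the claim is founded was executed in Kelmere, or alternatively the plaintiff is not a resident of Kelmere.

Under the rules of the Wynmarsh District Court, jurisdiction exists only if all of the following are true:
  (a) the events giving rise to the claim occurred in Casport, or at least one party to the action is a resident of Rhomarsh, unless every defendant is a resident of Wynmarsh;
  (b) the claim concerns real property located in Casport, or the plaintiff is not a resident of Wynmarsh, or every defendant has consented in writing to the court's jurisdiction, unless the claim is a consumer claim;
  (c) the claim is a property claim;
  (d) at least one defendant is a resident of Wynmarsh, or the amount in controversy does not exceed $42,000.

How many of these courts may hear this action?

1

The Civil Court of Rhomarsh:
  (a) The claim is a property claim, not a consumer claim — that alternative is enough. Met.
  (b) The defendants reside as follows — Galloway Foundry in Wynstead, Freya Kessit in Wynmarsh, Galloway Maritime in Velbourne — not all in Rhomarsh. Not met.
  (c) The plaintiff resides in Velbourne, which is not Rhomarsh, so one alternative holds. Met.
  (d) The amount in controversy is 47,500 dollars, within the 75,000 dollars ceiling, which satisfies one of the alternatives. Met.
  (e) The amount in controversy is 47,500 dollars, which meets the 46,000 dollars floor, which satisfies one of the alternatives. Satisfied.
  → Not every requirement is met — no jurisdiction.
The Kelmere District Court:
  (a) Galloway Maritime is organised under the laws of Kelmere, so one alternative holds. The exception is not triggered, since the plaintiff resides in Velbourne, not Kelmere. Satisfied.
  (b) Galloway Foundry has its principal place of business in Wynstead — that alternative is enough. Satisfied.
  (c) The property lies in Kelmere. Condition met.
  (d) The claim is a property claim, not a tort claim; the amount in controversy is 47,500 dollars, above the USD 10,000 ceiling — no alternative holds. The proviso rescues it, though: the operative events occurred in Kelmere. Satisfied.
  (e) The plaintiff resides in Velbourne, which is not Kelmere, which satisfies one of the alternatives. Met.
  → The court has jurisdiction.
The Wynmarsh District Court:
  (a) The operative events occurred in Kelmere, not Casport; no party resides in Rhomarsh — no alternative holds. And the defendants reside as follows — Galloway Foundry in Wynstead, Freya Kessit in Wynmarsh, Galloway Maritime in Velbourne — not all in Wynmarsh, so the proviso does not save it. Not met.
  (b) The plaintiff resides in Velbourne, which is not Wynmarsh, so this disjunct is met. Met.
  (c) The claim is a property claim. Met.
  (d) Freya Kessit resides in Wynmarsh, so this disjunct is met. Condition met.
  → At least one condition fails; no jurisdiction.
Courts with jurisdiction: the Kelmere District Court — 1 in total.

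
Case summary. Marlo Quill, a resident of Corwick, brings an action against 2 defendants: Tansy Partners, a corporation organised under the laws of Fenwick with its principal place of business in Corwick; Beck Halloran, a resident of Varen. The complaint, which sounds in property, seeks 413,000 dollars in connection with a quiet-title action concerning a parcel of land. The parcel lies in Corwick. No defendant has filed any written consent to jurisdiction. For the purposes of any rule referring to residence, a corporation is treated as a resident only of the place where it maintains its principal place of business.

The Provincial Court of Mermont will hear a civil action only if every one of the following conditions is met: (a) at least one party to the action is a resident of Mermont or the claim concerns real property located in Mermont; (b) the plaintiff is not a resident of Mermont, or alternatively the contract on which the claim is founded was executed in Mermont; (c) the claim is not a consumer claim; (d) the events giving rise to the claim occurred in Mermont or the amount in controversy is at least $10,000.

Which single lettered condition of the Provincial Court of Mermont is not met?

The Provincial Court of Mermont:
  (a) No party resides in Mermont; the property lies in Corwick, not Mermont — no alternative holds. Not met.
  (b) The plaintiff resides in Corwick, which is not Mermont, which satisfies one of the alternatives. Satisfied.
  (c) The claim is a property claim, not a consumer claim. Condition met.
  (d) The amount in controversy is 413,000 dollars, which meets the 10,000 dollars floor, which satisfies one of the alternatives. Satisfied.
Only condition (a) fails.

(a)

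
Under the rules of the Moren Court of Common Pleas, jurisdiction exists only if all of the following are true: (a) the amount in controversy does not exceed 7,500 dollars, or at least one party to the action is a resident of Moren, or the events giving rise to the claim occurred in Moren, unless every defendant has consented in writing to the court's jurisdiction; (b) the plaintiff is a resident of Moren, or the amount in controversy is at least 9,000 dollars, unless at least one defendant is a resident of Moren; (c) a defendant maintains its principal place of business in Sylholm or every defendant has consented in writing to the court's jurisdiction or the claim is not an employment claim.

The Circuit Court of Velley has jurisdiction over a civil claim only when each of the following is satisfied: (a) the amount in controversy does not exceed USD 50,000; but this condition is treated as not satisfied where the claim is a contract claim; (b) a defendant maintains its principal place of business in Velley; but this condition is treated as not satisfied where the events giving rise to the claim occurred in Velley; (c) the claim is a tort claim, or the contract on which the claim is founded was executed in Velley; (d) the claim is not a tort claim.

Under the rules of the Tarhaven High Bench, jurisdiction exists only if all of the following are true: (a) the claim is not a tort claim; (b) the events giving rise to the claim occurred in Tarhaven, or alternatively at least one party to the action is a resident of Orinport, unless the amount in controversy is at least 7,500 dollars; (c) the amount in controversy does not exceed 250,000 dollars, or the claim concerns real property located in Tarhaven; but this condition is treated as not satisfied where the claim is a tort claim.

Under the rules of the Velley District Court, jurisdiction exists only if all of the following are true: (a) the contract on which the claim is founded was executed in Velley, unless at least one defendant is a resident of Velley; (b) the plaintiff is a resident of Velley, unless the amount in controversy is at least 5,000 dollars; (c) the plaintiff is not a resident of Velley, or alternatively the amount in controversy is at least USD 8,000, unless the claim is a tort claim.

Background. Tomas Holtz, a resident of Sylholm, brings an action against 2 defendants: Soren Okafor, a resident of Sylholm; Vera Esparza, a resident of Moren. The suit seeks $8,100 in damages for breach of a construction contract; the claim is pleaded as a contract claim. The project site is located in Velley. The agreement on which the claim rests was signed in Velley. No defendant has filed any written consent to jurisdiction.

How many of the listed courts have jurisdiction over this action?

3

The Moren Court of Common Pleas:
  (a) Vera Esparza resides in Moren, so this disjunct is met. Met.
  (b) The plaintiff resides in Sylholm, not Moren; the amount in controversy is $8,100, below the $9,000 floor — none of the alternatives is met. The proviso rescues it, though: Vera Esparza resides in Moren. Condition met.
  (c) The claim is a contract claim, not an employment claim — that alternative is enough. Satisfied.
  → Jurisdiction lies.
The Circuit Court of Velley:
  (a) The amount in controversy is USD 8,100, within the 50,000 dollars ceiling. However, the claim is a contract claim, which falls within the stated exception and so defeats the condition. Not met.
  (b) No defendant is a corporation. Not satisfied.
  (c) The contract was executed in Velley — that alternative is enough. Met.
  (d) The claim is a contract claim, not a tort claim. Satisfied.
  → The court lacks jurisdiction.
The Tarhaven High Bench:
  (a) The claim is a contract claim, not a tort claim. Condition met.
  (b) The operative events occurred in Velley, not Tarhaven; no party resides in Orinport — none of the alternatives is met. However, the amount in controversy is USD 8,100, which meets the $7,500 floor, so the 'unless' proviso supplies this condition. Met.
  (c) The amount in controversy is 8,100 dollars, within the $250,000 ceiling, which satisfies one of the alternatives. The exception is not triggered, since the claim is a contract claim, not a tort claim. Condition met.
  → Jurisdiction lies.
The Velley District Court:
  (a) The contract was executed in Velley. Met.
  (b) The plaintiff resides in Sylholm, not Velley. However, the amount in controversy is USD 8,100, which meets the $5,000 floor, so the 'unless' proviso supplies this condition. Satisfied.
  (c) The plaintiff resides in Sylholm, which is not Velley, so this disjunct is met. Condition met.
  → Jurisdiction lies.
Courts with jurisdiction: the Moren Court of Common Pleas, the Tarhaven High Bench, the Velley District Court — 3 in total.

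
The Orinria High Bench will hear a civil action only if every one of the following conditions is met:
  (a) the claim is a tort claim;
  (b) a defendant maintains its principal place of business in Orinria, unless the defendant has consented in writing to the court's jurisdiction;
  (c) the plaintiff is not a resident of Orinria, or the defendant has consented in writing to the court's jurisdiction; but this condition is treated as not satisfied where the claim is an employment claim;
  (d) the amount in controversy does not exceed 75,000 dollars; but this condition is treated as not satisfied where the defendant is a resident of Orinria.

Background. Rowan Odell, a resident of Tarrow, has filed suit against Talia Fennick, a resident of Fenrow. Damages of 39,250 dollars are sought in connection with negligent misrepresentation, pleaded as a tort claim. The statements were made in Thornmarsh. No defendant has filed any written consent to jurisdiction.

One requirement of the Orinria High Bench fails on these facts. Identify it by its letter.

(b)

The Orinria High Bench:
  (a) The claim is a tort claim. Satisfied.
  (b) No defendant is a corporation. Nor does the 'unless' clause help: no such written consent has been filed. Condition not met.
  (c) The plaintiff resides in Tarrow, which is not Orinria, so this disjunct is met. The exception is not triggered, since the claim is a tort claim, not an employment claim. Satisfied.
  (d) The amount in controversy is 39,250 dollars, within the USD 75,000 ceiling. And the carve-out is inapplicable — the defendant resides in Fenrow, not Orinria. Met.
Only condition (b) fails.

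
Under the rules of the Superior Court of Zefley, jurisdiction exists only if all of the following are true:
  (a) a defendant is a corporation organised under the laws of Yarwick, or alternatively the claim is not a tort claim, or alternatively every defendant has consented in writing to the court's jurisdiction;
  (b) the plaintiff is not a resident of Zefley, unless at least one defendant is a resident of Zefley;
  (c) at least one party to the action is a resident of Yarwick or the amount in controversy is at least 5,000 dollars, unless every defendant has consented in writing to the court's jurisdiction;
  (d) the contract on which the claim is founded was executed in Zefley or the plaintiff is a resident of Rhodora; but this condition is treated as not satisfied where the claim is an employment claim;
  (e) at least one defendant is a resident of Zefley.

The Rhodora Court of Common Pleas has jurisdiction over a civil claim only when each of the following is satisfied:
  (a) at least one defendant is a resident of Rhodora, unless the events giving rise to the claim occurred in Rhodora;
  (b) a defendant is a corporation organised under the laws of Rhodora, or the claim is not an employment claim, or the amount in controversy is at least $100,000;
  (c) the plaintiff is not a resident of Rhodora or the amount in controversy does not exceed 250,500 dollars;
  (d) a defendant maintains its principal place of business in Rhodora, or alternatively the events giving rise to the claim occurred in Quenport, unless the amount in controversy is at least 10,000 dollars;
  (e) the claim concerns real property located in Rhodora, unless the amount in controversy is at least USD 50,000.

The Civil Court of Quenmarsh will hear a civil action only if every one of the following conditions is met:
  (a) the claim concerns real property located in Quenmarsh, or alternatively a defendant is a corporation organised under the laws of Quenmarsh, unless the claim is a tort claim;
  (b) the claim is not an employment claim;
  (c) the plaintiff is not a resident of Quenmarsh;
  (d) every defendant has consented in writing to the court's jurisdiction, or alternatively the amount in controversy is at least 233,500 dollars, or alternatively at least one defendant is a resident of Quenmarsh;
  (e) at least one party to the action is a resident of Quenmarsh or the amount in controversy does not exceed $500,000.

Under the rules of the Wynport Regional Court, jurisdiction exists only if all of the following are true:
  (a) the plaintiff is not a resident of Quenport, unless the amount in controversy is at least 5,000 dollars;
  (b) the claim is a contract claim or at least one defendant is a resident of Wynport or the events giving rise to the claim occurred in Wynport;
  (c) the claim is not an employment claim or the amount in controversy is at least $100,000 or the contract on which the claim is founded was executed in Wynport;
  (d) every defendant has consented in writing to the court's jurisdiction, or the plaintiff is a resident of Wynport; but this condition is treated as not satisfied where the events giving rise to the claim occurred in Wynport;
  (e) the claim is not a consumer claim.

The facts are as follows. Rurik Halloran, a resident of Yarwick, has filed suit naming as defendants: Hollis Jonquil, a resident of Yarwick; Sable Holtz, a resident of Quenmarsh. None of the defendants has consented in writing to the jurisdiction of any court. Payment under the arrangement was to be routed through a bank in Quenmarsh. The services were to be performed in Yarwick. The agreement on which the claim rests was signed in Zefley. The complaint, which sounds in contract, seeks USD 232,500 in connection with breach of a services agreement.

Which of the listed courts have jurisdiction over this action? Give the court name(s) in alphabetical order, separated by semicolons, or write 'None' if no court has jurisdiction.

None

The Superior Court of Zefley:
  (a) The claim is a contract claim, not a tort claim, so this disjunct is met. Met.
  (b) The plaintiff resides in Yarwick, which is not Zefley. Satisfied.
  (c) Rurik Halloran resides in Yarwick, so one alternative holds. Condition met.
  (d) The contract was executed in Zefley, so this disjunct is met. The exception is not triggered, since the claim is a contract claim, not an employment claim. Condition met.
  (e) No defendant resides in Zefley (they reside in Yarwick, Quenmarsh). Condition not met.
  → Not every requirement is met — no jurisdiction.
The Rhodora Court of Common Pleas:
  (a) No defendant resides in Rhodora (they reside in Yarwick, Quenmarsh). The proviso offers no rescue either, since the operative events occurred in Yarwick, not Rhodora. Not met.
  (b) The claim is a contract claim, not an employment claim, so one alternative holds. Condition met.
  (c) The plaintiff resides in Yarwick, which is not Rhodora, which satisfies one of the alternatives. Met.
  (d) No defendant is a corporation; the operative events occurred in Yarwick, not Quenport — none of the alternatives is met. The proviso rescues it, though: the amount in controversy is $232,500, which meets the $10,000 floor. Satisfied.
  (e) The claim does not concern real property. The proviso rescues it, though: the amount in controversy is $232,500, which meets the $50,000 floor. Condition met.
  → The court lacks jurisdiction.
The Civil Court of Quenmarsh:
  (a) The claim does not concern real property; no defendant is a corporation — none of the alternatives is met. And the claim is a contract claim, not a tort claim, so the proviso does not save it. Condition not met.
  (b) The claim is a contract claim, not an employment claim. Satisfied.
  (c) The plaintiff resides in Yarwick, which is not Quenmarsh. Met.
  (d) Sable Holtz resides in Quenmarsh, which satisfies one of the alternatives. Met.
  (e) Sable Holtz resides in Quenmarsh — that alternative is enough. Met.
  → At least one condition fails; no jurisdiction.
The Wynport Regional Court:
  (a) The plaintiff resides in Yarwick, which is not Quenport. Met.
  (b) The claim is a contract claim, so one alternative holds. Satisfied.
  (c) The claim is a contract claim, not an employment claim, so this disjunct is met. Satisfied.
  (d) No such written consent has been filed; the plaintiff resides in Yarwick, not Wynport — every alternative fails. Fails.
  (e) The claim is a contract claim, not a consumer claim. Satisfied.
  → At least one condition fails; no jurisdiction.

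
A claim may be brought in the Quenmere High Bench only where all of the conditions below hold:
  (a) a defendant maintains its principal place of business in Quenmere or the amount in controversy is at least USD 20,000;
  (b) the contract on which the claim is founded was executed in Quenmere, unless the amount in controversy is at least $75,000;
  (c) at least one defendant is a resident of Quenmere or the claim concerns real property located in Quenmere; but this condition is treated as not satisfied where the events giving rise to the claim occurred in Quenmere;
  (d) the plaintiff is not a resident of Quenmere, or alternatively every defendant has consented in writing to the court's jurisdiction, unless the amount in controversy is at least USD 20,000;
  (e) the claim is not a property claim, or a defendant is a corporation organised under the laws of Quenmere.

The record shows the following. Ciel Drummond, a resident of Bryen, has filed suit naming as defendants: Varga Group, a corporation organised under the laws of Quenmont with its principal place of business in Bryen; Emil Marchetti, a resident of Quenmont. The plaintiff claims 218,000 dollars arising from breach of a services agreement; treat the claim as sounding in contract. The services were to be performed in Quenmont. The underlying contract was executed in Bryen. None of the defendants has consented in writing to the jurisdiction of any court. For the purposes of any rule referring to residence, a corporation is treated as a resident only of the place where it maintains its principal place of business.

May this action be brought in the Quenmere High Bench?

No

The Quenmere High Bench:
  (a) The amount in controversy is USD 218,000, which meets the 20,000 dollars floor — that alternative is enough. Satisfied.
  (b) The contract was executed in Bryen, not Quenmere. The proviso rescues it, though: the amount in controversy is $218,000, which meets the 75,000 dollars floor. Condition met.
  (c) No defendant resides in Quenmere (they reside in Bryen, Quenmont); the claim does not concern real property — every alternative fails. Not satisfied.
  (d) The plaintiff resides in Bryen, which is not Quenmere, which satisfies one of the alternatives. Condition met.
  (e) The claim is a contract claim, not a property claim, so one alternative holds. Condition met.
  → No jurisdiction.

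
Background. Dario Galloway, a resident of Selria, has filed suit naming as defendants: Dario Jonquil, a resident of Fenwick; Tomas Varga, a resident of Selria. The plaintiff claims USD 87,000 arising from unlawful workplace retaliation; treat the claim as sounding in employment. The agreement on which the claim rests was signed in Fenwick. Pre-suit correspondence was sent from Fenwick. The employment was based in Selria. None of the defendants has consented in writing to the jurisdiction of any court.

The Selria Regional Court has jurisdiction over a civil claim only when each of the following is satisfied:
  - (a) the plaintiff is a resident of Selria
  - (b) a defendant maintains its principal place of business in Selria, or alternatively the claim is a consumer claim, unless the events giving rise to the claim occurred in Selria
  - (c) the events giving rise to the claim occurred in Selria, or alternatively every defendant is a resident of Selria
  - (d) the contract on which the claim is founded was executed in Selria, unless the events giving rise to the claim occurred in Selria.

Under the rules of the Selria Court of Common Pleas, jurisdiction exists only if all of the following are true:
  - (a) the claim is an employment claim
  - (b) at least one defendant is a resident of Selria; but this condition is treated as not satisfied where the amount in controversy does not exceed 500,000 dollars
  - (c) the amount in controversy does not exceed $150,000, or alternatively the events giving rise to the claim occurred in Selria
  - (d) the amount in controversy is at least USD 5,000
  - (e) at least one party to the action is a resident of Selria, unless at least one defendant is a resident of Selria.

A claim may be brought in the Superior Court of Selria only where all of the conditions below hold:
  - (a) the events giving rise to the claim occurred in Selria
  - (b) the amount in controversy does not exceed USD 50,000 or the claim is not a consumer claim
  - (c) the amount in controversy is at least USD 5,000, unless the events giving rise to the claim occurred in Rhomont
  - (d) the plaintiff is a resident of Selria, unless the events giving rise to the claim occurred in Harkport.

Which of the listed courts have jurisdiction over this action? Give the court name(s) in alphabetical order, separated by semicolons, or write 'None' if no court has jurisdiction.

The Selria Regional Court:
  (a) The plaintiff resides in Selria. Met.
  (b) No defendant is a corporation; the claim is an employment claim, not a consumer claim — every alternative fails. However, the operative events occurred in Selria, so the 'unless' proviso supplies this condition. Condition met.
  (c) The operative events occurred in Selria — that alternative is enough. Condition met.
  (d) The contract was executed in Fenwick, not Selria. But the operative events occurred in Selria, and the 'unless' clause therefore excuses the requirement. Met.
  → The court has jurisdiction.
The Selria Court of Common Pleas:
  (a) The claim is an employment claim. Satisfied.
  (b) Tomas Varga resides in Selria. But the amount in controversy is USD 87,000, within the 500,000 dollars ceiling, triggering the carve-out and defeating this condition. Not satisfied.
  (c) The amount in controversy is USD 87,000, within the USD 150,000 ceiling, so one alternative holds. Met.
  (d) The amount in controversy is USD 87,000, which meets the 5,000 dollars floor. Met.
  (e) Dario Galloway resides in Selria. Satisfied.
  → The court lacks jurisdiction.
The Superior Court of Selria:
  (a) The operative events occurred in Selria. Met.
  (b) The claim is an employment claim, not a consumer claim, so one alternative holds. Condition met.
  (c) The amount in controversy is 87,000 dollars, which meets the 5,000 dollars floor. Met.
  (d) The plaintiff resides in Selria. Met.
  → The court has jurisdiction.

the Selria Regional Court; the Superior Court of Selria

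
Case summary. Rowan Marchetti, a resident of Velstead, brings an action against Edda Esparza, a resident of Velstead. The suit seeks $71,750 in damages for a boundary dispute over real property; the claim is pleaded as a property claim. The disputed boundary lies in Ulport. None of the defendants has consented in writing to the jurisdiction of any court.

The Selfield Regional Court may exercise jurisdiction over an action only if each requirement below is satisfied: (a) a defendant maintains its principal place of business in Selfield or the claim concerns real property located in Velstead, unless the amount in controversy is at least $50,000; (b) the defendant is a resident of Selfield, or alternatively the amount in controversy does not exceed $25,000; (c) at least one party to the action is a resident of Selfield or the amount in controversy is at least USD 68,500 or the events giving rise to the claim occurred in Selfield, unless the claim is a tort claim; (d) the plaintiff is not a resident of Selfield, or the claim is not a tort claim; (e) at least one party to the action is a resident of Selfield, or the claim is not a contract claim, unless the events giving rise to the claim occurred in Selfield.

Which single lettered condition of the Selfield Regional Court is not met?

The Selfield Regional Court:
  (a) No defendant is a corporation; the property lies in Ulport, not Velstead — none of the alternatives is met. However, the amount in controversy is $71,750, which meets the 50,000 dollars floor, so the 'unless' proviso supplies this condition. Met.
  (b) The defendant resides in Velstead, not Selfield; the amount in controversy is 71,750 dollars, above the $25,000 ceiling — every alternative fails. Not satisfied.
  (c) The amount in controversy is 71,750 dollars, which meets the 68,500 dollars floor, so this disjunct is met. Condition met.
  (d) The plaintiff resides in Velstead, which is not Selfield, which satisfies one of the alternatives. Condition met.
  (e) The claim is a property claim, not a contract claim, which satisfies one of the alternatives. Satisfied.
Only condition (b) fails.

(b)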